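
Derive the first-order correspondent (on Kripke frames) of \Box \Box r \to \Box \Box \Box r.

This is a Sahlqvist (Geach-type) schema ◇^0□^2r → □^3◇^0r.
First-order correspondent: \forall x \forall z (x R^3 z \to \exists w (x R^2 w \wedge z = w)).

\forall x \forall z (x R^3 z \to \exists w (x R^2 w \wedge z = w))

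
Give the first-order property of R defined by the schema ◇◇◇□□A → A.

This is a Sahlqvist (Geach-type) schema ◇^3□^2A → □^0◇^0A.
First-order correspondent: ∀x ∀y (xR³y → ∃w (yR²w ∧ x = w)).

∀x ∀y (xR³y → ∃w (yR²w ∧ x = w))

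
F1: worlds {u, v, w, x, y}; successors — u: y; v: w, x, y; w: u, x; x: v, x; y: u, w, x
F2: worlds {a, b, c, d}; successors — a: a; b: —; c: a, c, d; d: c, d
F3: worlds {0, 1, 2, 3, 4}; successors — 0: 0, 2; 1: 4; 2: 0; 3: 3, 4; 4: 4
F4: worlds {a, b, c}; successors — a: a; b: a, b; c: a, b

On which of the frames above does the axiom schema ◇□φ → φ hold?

none

Frame correspondent (Sahlqvist): ∀x ∀y (Rxy → Ryx) — i.e. symmetry.
F1: fails — Ryx but not Rxy.
F2: fails — Rca but not Rac.
F3: fails — R34 but not R43.
F4: fails — Rba but not Rab.
Valid on no frame.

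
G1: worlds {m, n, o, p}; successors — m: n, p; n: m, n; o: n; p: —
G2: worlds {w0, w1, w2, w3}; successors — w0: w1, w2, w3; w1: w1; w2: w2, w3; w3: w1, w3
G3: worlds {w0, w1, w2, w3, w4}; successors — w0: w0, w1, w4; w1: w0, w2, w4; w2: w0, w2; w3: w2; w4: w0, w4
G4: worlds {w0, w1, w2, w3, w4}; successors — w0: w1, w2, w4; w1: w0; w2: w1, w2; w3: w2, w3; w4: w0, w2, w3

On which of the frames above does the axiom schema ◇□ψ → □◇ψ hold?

G3

Frame correspondent (Sahlqvist): ∀x ∀y ∀z (Rxy ∧ Rxz → ∃w (Ryw ∧ Rzw)) — i.e. convergence.
G1: fails — Rmn and Rmp but n and p have no common successor.
G2: fails — Rw0w1 and Rw0w2 but w1 and w2 have no common successor.
G3: holds.
G4: fails — Rw0w1 and Rw0w2 but w1 and w2 have no common successor.
Valid on: G3.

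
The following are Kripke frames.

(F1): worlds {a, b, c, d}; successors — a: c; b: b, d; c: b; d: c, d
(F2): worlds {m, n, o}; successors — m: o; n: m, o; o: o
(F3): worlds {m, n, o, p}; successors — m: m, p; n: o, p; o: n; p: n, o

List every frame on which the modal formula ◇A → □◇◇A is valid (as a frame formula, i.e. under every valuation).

The schema corresponds to a generalized confluence (Geach) condition: ∀x ∀y ∀z ((xRy ∧ xRz) → ∃w (y = w ∧ zR²w)).
(F1): fails — aRc, aRc but no w with c=w and cR²w.
(F2): fails — nRm, nRm but no w with m=w and mR²w.
(F3): fails — mRm, mRp but no w with m=w and pR²w.

none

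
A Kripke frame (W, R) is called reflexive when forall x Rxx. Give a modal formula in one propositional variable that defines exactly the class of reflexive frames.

This is reflexivity; the standard corresponding axiom is T: □p → p.

□p → p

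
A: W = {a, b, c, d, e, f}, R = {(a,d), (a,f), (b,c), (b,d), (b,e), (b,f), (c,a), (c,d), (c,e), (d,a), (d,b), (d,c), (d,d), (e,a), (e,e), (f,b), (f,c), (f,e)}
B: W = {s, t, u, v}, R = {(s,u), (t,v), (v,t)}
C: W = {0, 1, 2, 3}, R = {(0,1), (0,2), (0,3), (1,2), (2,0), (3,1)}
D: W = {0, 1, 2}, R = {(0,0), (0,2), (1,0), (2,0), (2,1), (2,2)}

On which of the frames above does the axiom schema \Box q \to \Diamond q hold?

Frame correspondent (Sahlqvist): \forall x \exists y Rxy — i.e. seriality.
A: condition met.
B: fails — world u has no successor.
C: condition met.
D: condition met.
Valid on: A, C, D.

A, C, D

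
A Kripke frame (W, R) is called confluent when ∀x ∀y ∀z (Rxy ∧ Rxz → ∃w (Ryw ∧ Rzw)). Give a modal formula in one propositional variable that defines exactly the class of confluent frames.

◇□r → □◇r

A defining formula is ◇□r → □◇r (the .2 axiom).
Suppose ◇□r→□◇r is valid. Take Rxy, Rxz and set V(r)={w : Ryw}. Then □r at y so ◇□r at x, so □◇r at x, so ◇r at z, giving w with Rzw and Ryw.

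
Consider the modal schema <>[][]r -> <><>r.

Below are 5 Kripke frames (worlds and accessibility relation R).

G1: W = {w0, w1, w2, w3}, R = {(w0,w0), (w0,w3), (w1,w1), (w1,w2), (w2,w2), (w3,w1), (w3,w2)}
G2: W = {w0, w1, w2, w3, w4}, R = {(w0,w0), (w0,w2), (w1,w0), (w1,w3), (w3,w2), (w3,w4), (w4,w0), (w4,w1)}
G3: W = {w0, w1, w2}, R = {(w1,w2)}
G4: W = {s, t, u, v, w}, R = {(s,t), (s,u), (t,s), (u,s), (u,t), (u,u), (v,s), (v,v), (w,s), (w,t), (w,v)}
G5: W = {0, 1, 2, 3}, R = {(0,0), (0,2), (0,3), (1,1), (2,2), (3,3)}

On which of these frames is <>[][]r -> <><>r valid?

G1, G4, G5

This is the axiom for a generalized confluence (Geach) condition; its first-order frame correspondent is forall x forall y (xRy -> exists w (y R^2 w & x R^2 w)).
G1: holds.
G2: fails — w0Rw2 but no w with w2R²w and w0R²w.
G3: fails — w1Rw2 but no w with w2R²w and w1R²w.
G4: holds.
G5: holds.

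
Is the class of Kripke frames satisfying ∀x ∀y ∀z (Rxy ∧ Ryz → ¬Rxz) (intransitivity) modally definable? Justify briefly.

Modal frame validity is preserved under surjective bounded morphisms.
The 5-cycle (worlds w0,w1,w2,w3,w4 with w0→w1→w2→w3→w4→w0) is intransitive. Mapping every world to a single reflexive point • is a surjective bounded morphism; the reflexive point is not intransitive (R••∧R•• but R••).
So no modal formula (or set of formulas) defines exactly the intransitive frames.

Not definable by any modal formula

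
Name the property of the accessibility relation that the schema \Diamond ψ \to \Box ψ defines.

Suppose ◇ψ→□ψ is valid. Take Rxy, Rxz and set V(ψ)={y}. Then ◇ψ at x, so □ψ at x, so ψ at z, i.e. z=y.
Conversely, any frame satisfying \forall x \forall y \forall z (Rxy \wedge Rxz \to y = z) validates the schema.
Frame condition: \forall x \forall y \forall z (Rxy \wedge Rxz \to y = z).

Partial functionality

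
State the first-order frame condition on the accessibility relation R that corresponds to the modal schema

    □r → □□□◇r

∀x ∀z (xR³z → ∃w (xRw ∧ zRw))

This is a Sahlqvist (Geach-type) schema ◇^0□^1r → □^3◇^1r.
Minimal-valuation argument: fix x; take any y with xR^0y and any z with xR^3z. Set V(r) to the set of worlds R-reachable from y in exactly 1 step. Then □^1r holds at y, so the antecedent holds at x; validity forces ◇^1r at z, giving a w with zR^1w and yR^1w.
First-order correspondent: ∀x ∀z (xR³z → ∃w (xRw ∧ zRw)).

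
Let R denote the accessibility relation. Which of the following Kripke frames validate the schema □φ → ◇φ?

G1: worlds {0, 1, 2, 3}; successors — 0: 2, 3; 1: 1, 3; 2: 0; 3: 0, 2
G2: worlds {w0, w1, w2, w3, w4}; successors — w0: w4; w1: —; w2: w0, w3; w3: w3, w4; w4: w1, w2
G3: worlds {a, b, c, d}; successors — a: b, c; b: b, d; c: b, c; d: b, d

G1, G3

This is the axiom for seriality; its first-order frame correspondent is ∀x ∃y Rxy.
G1: condition met.
G2: fails — world w1 has no successor.
G3: condition met.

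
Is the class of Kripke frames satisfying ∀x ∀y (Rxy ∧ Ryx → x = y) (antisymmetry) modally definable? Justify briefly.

Modal frame validity is preserved under surjective bounded morphisms.
The 6-cycle (worlds 0,1,2,3,4,5 with 0→1→2→3→4→5→0) is antisymmetric. Sending even-indexed worlds to a and odd-indexed worlds to b is a surjective bounded morphism onto the two-world frame with a↔b, which is not antisymmetric.
Hence antisymmetry is not modally definable.

Not modally definable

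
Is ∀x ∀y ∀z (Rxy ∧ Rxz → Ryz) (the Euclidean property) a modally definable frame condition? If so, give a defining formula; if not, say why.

The condition is the Euclidean property. A defining modal formula is ◇r → □◇r.
Suppose ◇r→□◇r is valid. Take Rxy, Rxz and set V(r)={y}. Then ◇r at x, so □◇r at x, so ◇r at z, so some w with Rzw has r; w=y, i.e. Rzy. By symmetry of the argument, Ryz.

Yes — defined by ◇r → □◇r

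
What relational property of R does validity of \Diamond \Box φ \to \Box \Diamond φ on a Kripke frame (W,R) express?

Suppose ◇□φ→□◇φ is valid. Take Rxy, Rxz and set V(φ)={w : Ryw}. Then □φ at y so ◇□φ at x, so □◇φ at x, so ◇φ at z, giving w with Rzw and Ryw.
Conversely, on a frame with convergence the schema holds at every world under every valuation.
Frame condition: \forall x \forall y \forall z (Rxy \wedge Rxz \to \exists w (Ryw \wedge Rzw)).

convergence: \forall x \forall y \forall z (Rxy \wedge Rxz \to \exists w (Ryw \wedge Rzw))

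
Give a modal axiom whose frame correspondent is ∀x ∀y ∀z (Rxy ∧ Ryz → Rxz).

A defining formula is □p → □□p (the 4 axiom).

□p → □□p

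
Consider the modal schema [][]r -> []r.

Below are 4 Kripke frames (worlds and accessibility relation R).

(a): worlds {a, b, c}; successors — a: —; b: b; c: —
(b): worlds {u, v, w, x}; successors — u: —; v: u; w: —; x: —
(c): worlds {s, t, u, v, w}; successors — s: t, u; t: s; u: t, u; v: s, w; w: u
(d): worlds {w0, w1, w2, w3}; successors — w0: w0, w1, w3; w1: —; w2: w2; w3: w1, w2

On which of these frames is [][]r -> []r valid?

This is the axiom for density; its first-order frame correspondent is forall x forall y (Rxy -> exists z (Rxz & Rzy)).
(a): holds.
(b): fails — Rvu but no z with Rvz and Rzu.
(c): fails — Rvw but no z with Rvz and Rzw.
(d): fails — Rw3w1 but no z with Rw3z and Rzw1.
Valid on: (a).

(a)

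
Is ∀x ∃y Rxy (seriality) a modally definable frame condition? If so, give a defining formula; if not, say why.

Yes, by □r → ◇r

Yes: it is seriality, defined by the D schema □r → ◇r.
Suppose □r→◇r is valid. At any x set V(r)=W. Then □r at x, so ◇r at x, so x has a successor.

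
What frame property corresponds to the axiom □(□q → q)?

This schema is the T□ axiom.
It corresponds to shift-reflexivity: ∀x ∀y (Rxy → Ryy).

Shift-reflexivity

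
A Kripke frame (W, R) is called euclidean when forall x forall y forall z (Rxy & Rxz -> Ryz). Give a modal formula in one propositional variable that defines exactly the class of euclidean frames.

The condition is the Euclidean property. The 5 schema ◇q → □◇q defines it.
Suppose ◇q→□◇q is valid. Take Rxy, Rxz and set V(q)={y}. Then ◇q at x, so □◇q at x, so ◇q at z, so some w with Rzw has q; w=y, i.e. Rzy. By symmetry of the argument, Ryz.

◇q → □◇q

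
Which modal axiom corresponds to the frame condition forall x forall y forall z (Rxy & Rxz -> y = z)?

◇p → □p

The condition is partial functionality. The CD schema ◇p → □p defines it.
Suppose ◇p→□p is valid. Take Rxy, Rxz and set V(p)={y}. Then ◇p at x, so □p at x, so p at z, i.e. z=y.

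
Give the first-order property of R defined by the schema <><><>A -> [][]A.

forall x forall y forall z ((x R^3 y & x R^2 z) -> exists w (y = w & z = w))

This is a Sahlqvist (Geach-type) schema ◇^3□^0A → □^2◇^0A.
First-order correspondent: forall x forall y forall z ((x R^3 y & x R^2 z) -> exists w (y = w & z = w)).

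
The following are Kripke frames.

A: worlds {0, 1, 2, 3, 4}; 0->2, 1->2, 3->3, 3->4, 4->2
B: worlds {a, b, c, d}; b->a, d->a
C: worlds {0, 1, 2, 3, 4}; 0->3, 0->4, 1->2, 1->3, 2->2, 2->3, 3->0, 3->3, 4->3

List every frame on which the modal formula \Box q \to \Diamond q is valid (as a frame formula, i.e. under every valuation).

C

This is the axiom for seriality; its first-order frame correspondent is \forall x \exists y Rxy.
A: fails — world 2 has no successor.
B: fails — world a has no successor.
C: satisfies the condition.
Valid on: C.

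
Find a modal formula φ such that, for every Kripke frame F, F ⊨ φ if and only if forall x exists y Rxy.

□q → ◇q

A defining formula is □q → ◇q (the D axiom).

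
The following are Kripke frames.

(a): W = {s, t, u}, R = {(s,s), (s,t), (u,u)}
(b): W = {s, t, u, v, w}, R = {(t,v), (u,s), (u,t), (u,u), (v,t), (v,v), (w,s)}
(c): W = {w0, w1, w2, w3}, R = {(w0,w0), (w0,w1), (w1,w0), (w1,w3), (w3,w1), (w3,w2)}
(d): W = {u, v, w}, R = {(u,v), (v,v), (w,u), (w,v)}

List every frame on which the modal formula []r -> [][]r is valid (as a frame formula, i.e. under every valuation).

Frame correspondent (Sahlqvist): forall x forall y forall z (Rxy & Ryz -> Rxz) — i.e. transitivity.
(a): condition met.
(b): fails — Rtv and Rvt but not Rtt.
(c): fails — Rw1w0 and Rw0w1 but not Rw1w1.
(d): condition met.

(a), (d)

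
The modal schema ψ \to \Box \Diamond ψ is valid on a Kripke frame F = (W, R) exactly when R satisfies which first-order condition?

This schema is the B axiom.
It corresponds to symmetry: \forall x \forall y (Rxy \to Ryx).

symmetry: \forall x \forall y (Rxy \to Ryx)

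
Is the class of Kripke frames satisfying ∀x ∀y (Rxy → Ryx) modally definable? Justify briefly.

Definable; r → □◇r defines it

Yes: it is symmetry, defined by the B schema r → □◇r.
Suppose r→□◇r is valid. Take Rxy and set V(r)={x}. Then r at x, so □◇r at x, so ◇r at y, so some z with Ryz has r; z=x, i.e. Ryx.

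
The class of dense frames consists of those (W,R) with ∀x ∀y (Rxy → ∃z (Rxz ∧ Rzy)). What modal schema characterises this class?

□□q → □q

The condition is density. The C4 schema □□q → □q defines it.
Suppose □□q→□q is valid. Take Rxy and set V(q)={w : xR²w}. Then □□q at x, so □q at x, so q at y, i.e. ∃z(Rxz∧Rzy).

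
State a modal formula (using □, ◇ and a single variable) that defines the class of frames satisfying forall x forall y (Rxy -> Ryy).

The condition is shift-reflexivity. The T□ schema □(□r → r) defines it.
Suppose □(□r→r) is valid. Take Rxy and set V(r)={w : Ryw}. Then at y, □r holds; since □(□r→r) at x, □r→r at y, so r at y, i.e. Ryy.

□(□r → r)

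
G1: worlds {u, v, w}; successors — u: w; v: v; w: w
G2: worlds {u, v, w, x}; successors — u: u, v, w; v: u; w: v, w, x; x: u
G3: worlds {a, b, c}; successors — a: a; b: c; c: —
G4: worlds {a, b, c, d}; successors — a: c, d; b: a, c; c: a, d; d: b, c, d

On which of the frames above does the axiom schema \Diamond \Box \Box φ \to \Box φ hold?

The schema corresponds to a generalized confluence (Geach) condition: \forall x \forall y \forall z ((xRy \wedge xRz) \to \exists w (y R^2 w \wedge z = w)).
G1: condition met.
G2: fails — wRv, wRx but no t with vR²t and x=t.
G3: fails — bRc, bRc but no w with cR²w and c=w.
G4: fails — bRc, bRa but no w with cR²w and a=w.
Valid on: G1.

G1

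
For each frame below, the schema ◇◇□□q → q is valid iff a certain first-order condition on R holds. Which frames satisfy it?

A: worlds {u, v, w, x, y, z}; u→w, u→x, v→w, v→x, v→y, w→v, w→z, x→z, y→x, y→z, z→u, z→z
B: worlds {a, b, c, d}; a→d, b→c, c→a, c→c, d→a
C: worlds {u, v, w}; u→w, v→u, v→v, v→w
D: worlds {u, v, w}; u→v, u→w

This is the axiom for a generalized confluence (Geach) condition; its first-order frame correspondent is ∀x ∀y (xR²y → ∃w (yR²w ∧ x = w)).
A: fails — uR²v but no t with vR²t and u=t.
B: fails — bR²a but no w with aR²w and b=w.
C: fails — vR²u but no t with uR²t and v=t.
D: ✓.

D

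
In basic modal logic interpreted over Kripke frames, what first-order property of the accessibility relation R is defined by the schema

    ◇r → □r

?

partial functionality: ∀x ∀y ∀z (Rxy ∧ Rxz → y = z)

Suppose ◇r→□r is valid. Take Rxy, Rxz and set V(r)={y}. Then ◇r at x, so □r at x, so r at z, i.e. z=y.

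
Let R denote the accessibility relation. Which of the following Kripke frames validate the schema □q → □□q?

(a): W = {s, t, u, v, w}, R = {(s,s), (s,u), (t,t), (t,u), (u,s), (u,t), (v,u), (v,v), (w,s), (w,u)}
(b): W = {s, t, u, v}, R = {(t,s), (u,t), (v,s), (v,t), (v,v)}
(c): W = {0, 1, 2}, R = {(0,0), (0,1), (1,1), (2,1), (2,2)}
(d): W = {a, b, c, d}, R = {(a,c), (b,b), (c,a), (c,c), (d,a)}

(c)

This is the axiom for transitivity; its first-order frame correspondent is ∀x ∀y ∀z (Rxy ∧ Ryz → Rxz).
(a): fails — Rwu and Rut but not Rwt.
(b): fails — Rut and Rts but not Rus.
(c): holds.
(d): fails — Rac and Rca but not Raa.
Valid on: (c).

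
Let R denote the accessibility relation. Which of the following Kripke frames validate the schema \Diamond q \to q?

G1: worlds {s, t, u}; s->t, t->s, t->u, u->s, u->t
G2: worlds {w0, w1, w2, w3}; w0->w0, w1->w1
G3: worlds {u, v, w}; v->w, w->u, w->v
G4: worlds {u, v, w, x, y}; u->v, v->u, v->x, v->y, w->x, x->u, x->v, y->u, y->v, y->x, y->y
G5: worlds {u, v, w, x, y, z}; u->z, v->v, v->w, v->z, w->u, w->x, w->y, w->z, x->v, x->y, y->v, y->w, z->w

The schema corresponds to a generalized confluence (Geach) condition: \forall x \forall y (xRy \to \exists w (y = w \wedge x = w)).
G1: fails — sRt but t ≠ s.
G2: ✓.
G3: fails — vRw but w ≠ v.
G4: fails — uRv but v ≠ u.
G5: fails — uRz but z ≠ u.

G2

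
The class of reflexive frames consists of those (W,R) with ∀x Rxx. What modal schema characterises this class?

□r → r

This is reflexivity; the standard corresponding axiom is T: □r → r.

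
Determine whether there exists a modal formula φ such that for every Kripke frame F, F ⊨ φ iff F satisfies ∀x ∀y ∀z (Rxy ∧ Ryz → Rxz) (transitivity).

Yes — defined by □r → □□r

This is a Sahlqvist condition; the 4 axiom □r → □□r defines it.
Suppose □r→□□r is valid. Take Rxy, Ryz and set V(r)={w : Rxw}. Then □r at x, so □□r at x, so □r at y, so r at z, i.e. Rxz.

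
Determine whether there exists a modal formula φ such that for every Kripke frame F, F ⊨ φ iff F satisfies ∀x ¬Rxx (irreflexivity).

No — not modally definable

Any modally definable frame class is closed under surjective bounded morphisms.
The 4-cycle (worlds a,b,c,d with a→b→c→d→a) is irreflexive, and the map sending every world to a single reflexive point • is a surjective bounded morphism (forth: every edge maps to (•,•); back: every world has a successor). So any modal formula valid on the 4-cycle is also valid on the reflexive point, which is not irreflexive.
Hence irreflexivity is not modally definable.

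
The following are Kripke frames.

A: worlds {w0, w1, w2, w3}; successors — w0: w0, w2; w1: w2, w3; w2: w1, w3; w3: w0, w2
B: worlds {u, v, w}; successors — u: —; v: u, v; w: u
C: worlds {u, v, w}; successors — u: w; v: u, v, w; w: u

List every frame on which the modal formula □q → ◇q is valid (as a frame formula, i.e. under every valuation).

The schema corresponds to seriality: ∀x ∃y Rxy.
A: condition met.
B: fails — world u has no successor.
C: condition met.
Valid on: A, C.

A, C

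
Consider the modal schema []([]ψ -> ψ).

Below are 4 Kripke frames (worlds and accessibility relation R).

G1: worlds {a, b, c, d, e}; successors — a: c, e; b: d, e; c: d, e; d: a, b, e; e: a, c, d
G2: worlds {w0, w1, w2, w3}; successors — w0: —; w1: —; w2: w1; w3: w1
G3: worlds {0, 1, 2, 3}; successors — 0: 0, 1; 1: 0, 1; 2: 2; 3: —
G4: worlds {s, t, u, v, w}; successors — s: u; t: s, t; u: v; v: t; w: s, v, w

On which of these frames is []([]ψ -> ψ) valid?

G3

This is the axiom for shift-reflexivity; its first-order frame correspondent is forall x forall y (Rxy -> Ryy).
G1: fails — Rde but not Ree.
G2: fails — Rw3w1 but not Rw1w1.
G3: ✓.
G4: fails — Ruv but not Rvv.
Valid on: G3.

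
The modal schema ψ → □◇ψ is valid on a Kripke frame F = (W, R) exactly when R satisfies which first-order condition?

symmetry

Suppose ψ→□◇ψ is valid. Take Rxy and set V(ψ)={x}. Then ψ at x, so □◇ψ at x, so ◇ψ at y, so some z with Ryz has ψ; z=x, i.e. Ryx.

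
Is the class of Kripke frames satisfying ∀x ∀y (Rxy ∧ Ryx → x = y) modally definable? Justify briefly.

Modal frame validity is preserved under surjective bounded morphisms.
The 4-cycle (worlds 0,1,2,3 with 0→1→2→3→0) is antisymmetric. Sending even-indexed worlds to • and odd-indexed worlds to ∘ is a surjective bounded morphism onto the two-world frame with •↔∘, which is not antisymmetric.
So no modal formula (or set of formulas) defines exactly the antisymmetric frames.

No — not modally definable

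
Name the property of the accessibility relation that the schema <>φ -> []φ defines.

partial functionality: forall x forall y forall z (Rxy & Rxz -> y = z)

This is the CD axiom.
It corresponds to partial functionality: forall x forall y forall z (Rxy & Rxz -> y = z).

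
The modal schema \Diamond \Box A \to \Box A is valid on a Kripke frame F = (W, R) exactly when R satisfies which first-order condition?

The Euclidean property

Equivalently (dual form): ◇A → □◇A.
Suppose ◇A→□◇A is valid. Take Rxy, Rxz and set V(A)={y}. Then ◇A at x, so □◇A at x, so ◇A at z, so some w with Rzw has A; w=y, i.e. Rzy. By symmetry of the argument, Ryz.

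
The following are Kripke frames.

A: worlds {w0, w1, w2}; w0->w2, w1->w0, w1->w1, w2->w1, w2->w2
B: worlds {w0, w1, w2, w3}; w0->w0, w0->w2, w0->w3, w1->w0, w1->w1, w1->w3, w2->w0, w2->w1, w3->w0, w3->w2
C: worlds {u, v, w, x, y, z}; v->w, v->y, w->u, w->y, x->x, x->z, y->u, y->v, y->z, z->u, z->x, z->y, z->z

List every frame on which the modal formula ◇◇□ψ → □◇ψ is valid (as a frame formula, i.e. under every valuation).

B

This is the axiom for a generalized confluence (Geach) condition; its first-order frame correspondent is ∀x ∀y ∀z ((xR²y ∧ xRz) → ∃w (yRw ∧ zRw)).
A: fails — w1R²w0, w1Rw1 but no w with w0Rw and w1Rw.
B: ✓.
C: fails — vR²u, vRw but no t with uRt and wRt.
Valid on: B.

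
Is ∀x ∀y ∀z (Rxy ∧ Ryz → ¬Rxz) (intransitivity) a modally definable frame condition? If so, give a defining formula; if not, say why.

Any modally definable frame class is closed under surjective bounded morphisms.
The 3-cycle (worlds w0,w1,w2 with w0→w1→w2→w0) is intransitive. Mapping every world to a single reflexive point • is a surjective bounded morphism; the reflexive point is not intransitive (R••∧R•• but R••).
So the class is not modally definable.

No — not modally definable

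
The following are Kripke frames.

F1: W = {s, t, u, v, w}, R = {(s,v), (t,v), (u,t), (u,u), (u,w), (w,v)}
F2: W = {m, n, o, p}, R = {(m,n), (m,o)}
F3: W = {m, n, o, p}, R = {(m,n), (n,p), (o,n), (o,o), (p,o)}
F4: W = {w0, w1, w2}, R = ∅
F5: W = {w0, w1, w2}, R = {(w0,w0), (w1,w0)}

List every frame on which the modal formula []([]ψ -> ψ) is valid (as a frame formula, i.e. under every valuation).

F4, F5

This is the axiom for shift-reflexivity; its first-order frame correspondent is forall x forall y (Rxy -> Ryy).
F1: fails — Ruw but not Rww.
F2: fails — Rmo but not Roo.
F3: fails — Ron but not Rnn.
F4: satisfies the condition.
F5: satisfies the condition.
Valid on: F4, F5.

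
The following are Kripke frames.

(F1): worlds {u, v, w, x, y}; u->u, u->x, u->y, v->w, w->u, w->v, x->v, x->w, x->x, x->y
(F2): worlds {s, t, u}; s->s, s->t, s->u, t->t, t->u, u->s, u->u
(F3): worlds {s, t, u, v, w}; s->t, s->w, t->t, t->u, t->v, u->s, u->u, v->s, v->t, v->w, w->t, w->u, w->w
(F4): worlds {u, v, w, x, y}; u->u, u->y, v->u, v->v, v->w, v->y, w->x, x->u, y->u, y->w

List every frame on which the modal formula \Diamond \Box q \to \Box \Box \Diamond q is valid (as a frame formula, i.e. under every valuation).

(F2)

The schema corresponds to a generalized confluence (Geach) condition: \forall x \forall y \forall z ((xRy \wedge x R^2 z) \to \exists w (yRw \wedge zRw)).
(F1): fails — uRu, uR²v but no t with uRt and vRt.
(F2): satisfies the condition.
(F3): fails — tRu, tR²s but no w* with uRw* and sRw*.
(F4): fails — uRu, uR²w but no t with uRt and wRt.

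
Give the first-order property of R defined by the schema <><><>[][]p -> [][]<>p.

This is a Sahlqvist (Geach-type) schema ◇^3□^2p → □^2◇^1p.
Minimal-valuation argument: fix x; take any y with xR^3y and any z with xR^2z. Set V(p) to the set of worlds R-reachable from y in exactly 2 steps. Then □^2p holds at y, so the antecedent holds at x; validity forces ◇^1p at z, giving a w with zR^1w and yR^2w.
First-order correspondent: forall x forall y forall z ((x R^3 y & x R^2 z) -> exists w (y R^2 w & zRw)).

forall x forall y forall z ((x R^3 y & x R^2 z) -> exists w (y R^2 w & zRw))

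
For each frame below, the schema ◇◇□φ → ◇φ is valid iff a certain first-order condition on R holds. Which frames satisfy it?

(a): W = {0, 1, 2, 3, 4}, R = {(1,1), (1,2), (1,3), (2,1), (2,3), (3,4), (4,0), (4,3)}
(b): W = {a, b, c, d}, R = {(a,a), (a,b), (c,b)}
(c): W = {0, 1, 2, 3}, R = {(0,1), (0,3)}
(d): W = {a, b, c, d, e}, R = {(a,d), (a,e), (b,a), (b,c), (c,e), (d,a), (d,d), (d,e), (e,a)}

The schema corresponds to a generalized confluence (Geach) condition: ∀x ∀y (xR²y → ∃w (yRw ∧ xRw)).
(a): fails — 1R²3 but no w with 3Rw and 1Rw.
(b): fails — aR²b but no w with bRw and aRw.
(c): condition met.
(d): fails — aR²e but no w with eRw and aRw.

(c)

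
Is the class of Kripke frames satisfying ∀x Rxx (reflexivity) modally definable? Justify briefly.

Yes — defined by □q → q

Yes: it is reflexivity, defined by the T schema □q → q.
Suppose □q→q is valid. At any x set V(q)={w : Rxw}. Then □q holds at x, so q holds at x, i.e. Rxx.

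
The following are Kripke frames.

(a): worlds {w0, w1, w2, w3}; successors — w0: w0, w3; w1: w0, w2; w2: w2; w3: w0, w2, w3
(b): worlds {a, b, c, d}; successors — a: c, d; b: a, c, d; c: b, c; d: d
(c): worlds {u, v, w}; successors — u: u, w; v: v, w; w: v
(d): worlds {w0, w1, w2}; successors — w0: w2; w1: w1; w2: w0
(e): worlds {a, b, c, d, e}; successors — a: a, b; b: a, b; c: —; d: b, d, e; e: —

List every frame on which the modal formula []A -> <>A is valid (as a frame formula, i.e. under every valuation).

The schema corresponds to seriality: forall x exists y Rxy.
(a): holds.
(b): holds.
(c): holds.
(d): holds.
(e): fails — world c has no successor.

(a), (b), (c), (d)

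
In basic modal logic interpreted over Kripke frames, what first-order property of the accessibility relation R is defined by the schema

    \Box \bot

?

Emptiness of R

□⊥ is valid iff no world has any successor (otherwise □⊥ fails at any world with one).
The converse is a direct semantic check.
Frame condition: \forall x \forall y \neg Rxy.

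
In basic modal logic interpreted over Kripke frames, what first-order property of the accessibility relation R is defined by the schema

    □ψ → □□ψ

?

Suppose □ψ→□□ψ is valid. Take Rxy, Ryz and set V(ψ)={w : Rxw}. Then □ψ at x, so □□ψ at x, so □ψ at y, so ψ at z, i.e. Rxz.
Conversely, any frame satisfying ∀x ∀y ∀z (Rxy ∧ Ryz → Rxz) validates the schema.
So the correspondent is transitivity.

transitivity: ∀x ∀y ∀z (Rxy ∧ Ryz → Rxz)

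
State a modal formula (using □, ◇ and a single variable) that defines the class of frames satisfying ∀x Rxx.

This is reflexivity; the standard corresponding axiom is T: □p → p.
Suppose □p→p is valid. At any x set V(p)={w : Rxw}. Then □p holds at x, so p holds at x, i.e. Rxx.

□p → p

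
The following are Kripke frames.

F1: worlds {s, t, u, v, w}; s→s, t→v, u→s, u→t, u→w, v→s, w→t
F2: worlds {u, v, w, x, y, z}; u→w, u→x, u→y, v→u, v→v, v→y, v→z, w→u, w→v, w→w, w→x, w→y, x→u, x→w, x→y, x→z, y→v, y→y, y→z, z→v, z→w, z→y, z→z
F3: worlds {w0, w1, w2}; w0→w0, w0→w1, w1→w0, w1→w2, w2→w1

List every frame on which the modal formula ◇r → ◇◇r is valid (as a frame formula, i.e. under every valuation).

Frame correspondent (Sahlqvist): ∀x ∀y (xRy → ∃w (y = w ∧ xR²w)) — i.e. a generalized confluence (Geach) condition.
F1: fails — tRv but no w* with v=w* and tR²w*.
F2: ✓.
F3: fails — w1Rw2 but no w with w2=w and w1R²w.

F2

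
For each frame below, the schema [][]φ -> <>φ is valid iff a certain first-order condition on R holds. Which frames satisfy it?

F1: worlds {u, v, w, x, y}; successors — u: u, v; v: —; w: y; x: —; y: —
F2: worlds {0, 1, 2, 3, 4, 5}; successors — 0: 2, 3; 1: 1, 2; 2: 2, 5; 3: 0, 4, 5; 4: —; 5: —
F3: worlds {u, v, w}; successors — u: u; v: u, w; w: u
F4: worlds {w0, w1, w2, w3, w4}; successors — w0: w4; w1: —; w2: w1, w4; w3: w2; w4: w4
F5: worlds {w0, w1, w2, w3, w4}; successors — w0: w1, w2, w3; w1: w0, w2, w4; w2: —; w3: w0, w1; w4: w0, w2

F3

The schema corresponds to a generalized confluence (Geach) condition: forall x exists w (x R^2 w & xRw).
F1: fails — at v but no t with vR²t and vRt.
F2: fails — at 3 but no w with 3R²w and 3Rw.
F3: holds.
F4: fails — at w1 but no w with w1R²w and w1Rw.
F5: fails — at w2 but no w with w2R²w and w2Rw.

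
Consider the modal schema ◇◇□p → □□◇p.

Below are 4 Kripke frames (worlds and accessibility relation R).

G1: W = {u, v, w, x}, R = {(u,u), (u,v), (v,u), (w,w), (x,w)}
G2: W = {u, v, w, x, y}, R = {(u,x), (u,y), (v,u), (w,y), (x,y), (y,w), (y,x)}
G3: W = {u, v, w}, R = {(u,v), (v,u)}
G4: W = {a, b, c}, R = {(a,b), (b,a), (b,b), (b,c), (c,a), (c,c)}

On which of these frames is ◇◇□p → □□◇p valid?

Frame correspondent (Sahlqvist): ∀x ∀y ∀z ((xR²y ∧ xR²z) → ∃w (yRw ∧ zRw)) — i.e. a generalized confluence (Geach) condition.
G1: ✓.
G2: fails — uR²w, uR²y but no t with wRt and yRt.
G3: ✓.
G4: fails — aR²a, aR²c but no w with aRw and cRw.
Valid on: G1, G3.

G1, G3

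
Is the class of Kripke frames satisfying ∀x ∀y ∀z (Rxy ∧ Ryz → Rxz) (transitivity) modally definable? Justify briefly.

Yes: it is transitivity, defined by the 4 schema □p → □□p.
Suppose □p→□□p is valid. Take Rxy, Ryz and set V(p)={w : Rxw}. Then □p at x, so □□p at x, so □p at y, so p at z, i.e. Rxz.

Yes, by □p → □□p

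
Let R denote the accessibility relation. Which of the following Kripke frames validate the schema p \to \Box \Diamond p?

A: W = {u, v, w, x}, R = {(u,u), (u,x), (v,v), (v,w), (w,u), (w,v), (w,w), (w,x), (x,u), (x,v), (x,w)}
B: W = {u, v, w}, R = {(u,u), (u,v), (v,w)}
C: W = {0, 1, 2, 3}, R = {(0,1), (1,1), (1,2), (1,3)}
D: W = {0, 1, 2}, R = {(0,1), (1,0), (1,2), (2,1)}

D

Frame correspondent (Sahlqvist): \forall x \forall y (Rxy \to Ryx) — i.e. symmetry.
A: fails — Rwu but not Ruw.
B: fails — Ruv but not Rvu.
C: fails — R12 but not R21.
D: satisfies the condition.
Valid on: D.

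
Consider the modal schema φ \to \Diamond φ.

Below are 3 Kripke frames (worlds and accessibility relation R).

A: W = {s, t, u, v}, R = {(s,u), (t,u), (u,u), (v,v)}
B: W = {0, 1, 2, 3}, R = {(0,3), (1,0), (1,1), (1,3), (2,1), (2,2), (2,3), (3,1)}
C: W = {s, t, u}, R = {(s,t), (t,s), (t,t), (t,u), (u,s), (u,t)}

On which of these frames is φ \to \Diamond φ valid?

Frame correspondent (Sahlqvist): \forall x Rxx — i.e. reflexivity.
A: fails — world s does not see itself.
B: fails — world 0 does not see itself.
C: fails — world s does not see itself.
Valid on no frame.

none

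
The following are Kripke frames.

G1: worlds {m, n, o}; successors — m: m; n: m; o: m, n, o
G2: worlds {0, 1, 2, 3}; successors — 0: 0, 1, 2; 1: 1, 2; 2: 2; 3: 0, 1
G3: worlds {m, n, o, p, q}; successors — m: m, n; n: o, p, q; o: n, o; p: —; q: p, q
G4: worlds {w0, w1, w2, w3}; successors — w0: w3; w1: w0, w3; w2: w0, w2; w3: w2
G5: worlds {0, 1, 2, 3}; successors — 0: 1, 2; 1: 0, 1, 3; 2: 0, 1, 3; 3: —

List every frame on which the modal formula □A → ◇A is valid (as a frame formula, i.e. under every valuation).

This is the axiom for seriality; its first-order frame correspondent is ∀x ∃y Rxy.
G1: ✓.
G2: ✓.
G3: fails — world p has no successor.
G4: ✓.
G5: fails — world 3 has no successor.

G1, G2, G4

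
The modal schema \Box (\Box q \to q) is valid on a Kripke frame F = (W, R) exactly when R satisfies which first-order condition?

Suppose □(□q→q) is valid. Take Rxy and set V(q)={w : Ryw}. Then at y, □q holds; since □(□q→q) at x, □q→q at y, so q at y, i.e. Ryy.

Shift-reflexivity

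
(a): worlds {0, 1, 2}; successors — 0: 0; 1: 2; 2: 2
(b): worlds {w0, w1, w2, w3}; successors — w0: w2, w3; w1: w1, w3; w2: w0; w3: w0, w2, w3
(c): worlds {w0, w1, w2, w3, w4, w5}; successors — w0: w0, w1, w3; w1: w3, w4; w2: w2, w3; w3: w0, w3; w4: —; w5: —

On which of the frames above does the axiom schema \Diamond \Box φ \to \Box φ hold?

Frame correspondent (Sahlqvist): \forall x \forall y \forall z (Rxy \wedge Rxz \to Ryz) — i.e. the Euclidean property.
(a): holds.
(b): fails — Rw0w2 and Rw0w2 but not Rw2w2.
(c): fails — Rw0w1 and Rw0w1 but not Rw1w1.

(a)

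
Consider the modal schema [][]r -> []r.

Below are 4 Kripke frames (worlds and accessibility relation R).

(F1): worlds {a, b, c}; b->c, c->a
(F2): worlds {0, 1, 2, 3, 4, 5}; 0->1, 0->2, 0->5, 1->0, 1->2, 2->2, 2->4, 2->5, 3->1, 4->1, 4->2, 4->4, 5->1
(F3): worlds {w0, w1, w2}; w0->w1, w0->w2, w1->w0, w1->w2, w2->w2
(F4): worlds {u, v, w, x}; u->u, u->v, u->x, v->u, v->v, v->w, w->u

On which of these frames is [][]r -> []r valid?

The schema corresponds to density: forall x forall y (Rxy -> exists z (Rxz & Rzy)).
(F1): fails — Rca but no z with Rcz and Rza.
(F2): fails — R10 but no z with R1z and Rz0.
(F3): fails — Rw1w0 but no z with Rw1z and Rzw0.
(F4): condition met.
Valid on: (F4).

(F4)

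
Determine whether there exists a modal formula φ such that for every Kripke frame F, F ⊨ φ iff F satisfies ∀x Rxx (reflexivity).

Yes — defined by □p → p

This is a Sahlqvist condition; the T axiom □p → p defines it.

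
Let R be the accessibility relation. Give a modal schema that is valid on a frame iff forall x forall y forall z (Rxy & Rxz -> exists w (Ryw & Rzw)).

◇□r → □◇r

A defining formula is ◇□r → □◇r (the .2 axiom).
Suppose ◇□r→□◇r is valid. Take Rxy, Rxz and set V(r)={w : Ryw}. Then □r at y so ◇□r at x, so □◇r at x, so ◇r at z, giving w with Rzw and Ryw.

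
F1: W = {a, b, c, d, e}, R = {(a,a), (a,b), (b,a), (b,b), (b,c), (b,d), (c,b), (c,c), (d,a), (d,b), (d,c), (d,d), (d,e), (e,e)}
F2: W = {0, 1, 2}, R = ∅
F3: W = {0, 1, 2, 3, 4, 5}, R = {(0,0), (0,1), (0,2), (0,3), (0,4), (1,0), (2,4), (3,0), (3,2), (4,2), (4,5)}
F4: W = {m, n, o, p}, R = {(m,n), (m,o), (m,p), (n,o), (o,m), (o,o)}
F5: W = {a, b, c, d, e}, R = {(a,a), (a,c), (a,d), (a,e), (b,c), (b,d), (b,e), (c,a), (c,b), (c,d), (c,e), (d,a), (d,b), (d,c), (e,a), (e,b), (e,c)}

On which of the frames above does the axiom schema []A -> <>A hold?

F1, F5

Frame correspondent (Sahlqvist): forall x exists y Rxy — i.e. seriality.
F1: ✓.
F2: fails — world 0 has no successor.
F3: fails — world 5 has no successor.
F4: fails — world p has no successor.
F5: ✓.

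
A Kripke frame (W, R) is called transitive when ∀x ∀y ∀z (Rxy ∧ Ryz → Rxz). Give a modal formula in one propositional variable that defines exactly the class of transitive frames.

The condition is transitivity. The 4 schema □q → □□q defines it.
Suppose □q→□□q is valid. Take Rxy, Ryz and set V(q)={w : Rxw}. Then □q at x, so □□q at x, so □q at y, so q at z, i.e. Rxz.

□q → □□q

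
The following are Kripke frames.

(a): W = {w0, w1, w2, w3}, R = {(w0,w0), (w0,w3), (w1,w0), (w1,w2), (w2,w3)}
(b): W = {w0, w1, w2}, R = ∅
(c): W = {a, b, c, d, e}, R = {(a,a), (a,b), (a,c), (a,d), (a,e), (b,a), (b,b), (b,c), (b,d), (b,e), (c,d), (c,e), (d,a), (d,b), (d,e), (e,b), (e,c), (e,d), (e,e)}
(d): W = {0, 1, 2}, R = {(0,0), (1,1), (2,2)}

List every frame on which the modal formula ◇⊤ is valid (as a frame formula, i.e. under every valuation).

This is the axiom for seriality; its first-order frame correspondent is ∀x ∃y Rxy.
(a): fails — world w3 has no successor.
(b): fails — world w0 has no successor.
(c): condition met.
(d): condition met.

(c), (d)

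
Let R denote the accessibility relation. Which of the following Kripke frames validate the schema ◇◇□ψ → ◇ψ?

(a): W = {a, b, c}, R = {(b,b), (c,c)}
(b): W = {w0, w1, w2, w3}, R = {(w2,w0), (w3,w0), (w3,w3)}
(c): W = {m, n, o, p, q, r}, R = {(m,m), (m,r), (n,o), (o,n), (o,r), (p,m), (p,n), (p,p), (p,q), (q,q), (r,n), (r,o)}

(a)

The schema corresponds to a generalized confluence (Geach) condition: ∀x ∀y (xR²y → ∃w (yRw ∧ xRw)).
(a): condition met.
(b): fails — w3R²w0 but no w with w0Rw and w3Rw.
(c): fails — mR²n but no w with nRw and mRw.
Valid on: (a).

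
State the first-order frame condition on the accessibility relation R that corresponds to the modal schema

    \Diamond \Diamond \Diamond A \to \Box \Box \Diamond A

This is a Sahlqvist (Geach-type) schema ◇^3□^0A → □^2◇^1A.
Minimal-valuation argument: fix x; take any y with xR^3y and any z with xR^2z. Set V(A) to the set of worlds R-reachable from y in exactly 0 steps. Then □^0A holds at y, so the antecedent holds at x; validity forces ◇^1A at z, giving a w with zR^1w and yR^0w.
First-order correspondent: \forall x \forall y \forall z ((x R^3 y \wedge x R^2 z) \to \exists w (y = w \wedge zRw)).

\forall x \forall y \forall z ((x R^3 y \wedge x R^2 z) \to \exists w (y = w \wedge zRw))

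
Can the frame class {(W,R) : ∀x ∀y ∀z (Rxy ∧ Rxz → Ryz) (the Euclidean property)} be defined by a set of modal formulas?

This is a Sahlqvist condition; the 5 axiom ◇p → □◇p defines it.
Suppose ◇p→□◇p is valid. Take Rxy, Rxz and set V(p)={y}. Then ◇p at x, so □◇p at x, so ◇p at z, so some w with Rzw has p; w=y, i.e. Rzy. By symmetry of the argument, Ryz.

Yes, by ◇p → □◇p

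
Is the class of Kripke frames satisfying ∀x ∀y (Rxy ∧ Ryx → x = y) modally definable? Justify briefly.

Not modally definable

Modal frame validity is preserved under surjective bounded morphisms.
The 4-cycle (worlds s,t,u,v with s→t→u→v→s) is antisymmetric. Sending even-indexed worlds to a and odd-indexed worlds to b is a surjective bounded morphism onto the two-world frame with a↔b, which is not antisymmetric.
So no modal formula (or set of formulas) defines exactly the antisymmetric frames.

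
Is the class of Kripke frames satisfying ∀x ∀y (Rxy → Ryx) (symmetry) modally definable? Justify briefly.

The condition is symmetry. A defining modal formula is p → □◇p.
Suppose p→□◇p is valid. Take Rxy and set V(p)={x}. Then p at x, so □◇p at x, so ◇p at y, so some z with Ryz has p; z=x, i.e. Ryx.

Yes, by p → □◇p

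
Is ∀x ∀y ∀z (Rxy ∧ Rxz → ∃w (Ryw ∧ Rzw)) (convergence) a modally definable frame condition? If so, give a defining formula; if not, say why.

The condition is convergence. A defining modal formula is ◇□q → □◇q.

Definable; ◇□q → □◇q defines it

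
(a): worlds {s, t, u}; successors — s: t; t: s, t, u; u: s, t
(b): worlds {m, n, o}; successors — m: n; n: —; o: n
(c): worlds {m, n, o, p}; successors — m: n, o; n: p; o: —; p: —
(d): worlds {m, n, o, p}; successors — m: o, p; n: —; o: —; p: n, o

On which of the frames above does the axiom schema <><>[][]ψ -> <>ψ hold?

(a), (b)

This is the axiom for a generalized confluence (Geach) condition; its first-order frame correspondent is forall x forall y (x R^2 y -> exists w (y R^2 w & xRw)).
(a): condition met.
(b): condition met.
(c): fails — mR²p but no w with pR²w and mRw.
(d): fails — mR²n but no w with nR²w and mRw.
Valid on: (a), (b).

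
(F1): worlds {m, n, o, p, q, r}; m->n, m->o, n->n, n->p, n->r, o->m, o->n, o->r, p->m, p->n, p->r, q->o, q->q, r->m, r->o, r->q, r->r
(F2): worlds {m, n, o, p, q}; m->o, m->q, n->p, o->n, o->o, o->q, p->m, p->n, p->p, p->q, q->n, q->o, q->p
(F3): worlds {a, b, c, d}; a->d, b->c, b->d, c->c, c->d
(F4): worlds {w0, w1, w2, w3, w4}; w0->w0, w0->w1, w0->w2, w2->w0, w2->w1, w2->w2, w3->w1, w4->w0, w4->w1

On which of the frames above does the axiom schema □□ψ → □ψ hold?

The schema corresponds to density: ∀x ∀y (Rxy → ∃z (Rxz ∧ Rzy)).
(F1): fails — Rmo but no z with Rmz and Rzo.
(F2): ✓.
(F3): fails — Rad but no z with Raz and Rzd.
(F4): fails — Rw3w1 but no z with Rw3z and Rzw1.

(F2)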